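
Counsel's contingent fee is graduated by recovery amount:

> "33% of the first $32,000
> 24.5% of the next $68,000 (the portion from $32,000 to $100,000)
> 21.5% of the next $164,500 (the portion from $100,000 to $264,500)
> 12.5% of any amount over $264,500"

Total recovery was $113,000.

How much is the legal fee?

First $32,000 at 33% = $10,560.00
Next $68,000 at 24.5% = $16,660.00
Remaining $13,000 at 21.5% = $2,795.00
Fee: $10,560.00 + $16,660.00 + $2,795.00 = $30,015.00

$30,015.00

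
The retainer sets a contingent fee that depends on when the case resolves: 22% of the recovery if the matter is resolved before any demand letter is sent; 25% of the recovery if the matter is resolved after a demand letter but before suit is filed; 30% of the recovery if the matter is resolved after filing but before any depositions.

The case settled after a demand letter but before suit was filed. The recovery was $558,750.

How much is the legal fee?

The matter settled after a demand letter but before suit was filed, so the 25% rate applies.
$558,750 × 25% = $139,687.50

$139,687.50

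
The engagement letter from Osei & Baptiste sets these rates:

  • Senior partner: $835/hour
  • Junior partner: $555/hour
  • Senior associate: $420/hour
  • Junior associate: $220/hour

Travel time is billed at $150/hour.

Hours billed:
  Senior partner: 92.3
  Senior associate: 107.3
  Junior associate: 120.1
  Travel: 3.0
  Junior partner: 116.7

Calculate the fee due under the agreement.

$213,777.00

Senior partner: 92.3 × $835 = $77,070.50
Junior partner: 116.7 × $555 = $64,768.50
Senior associate: 107.3 × $420 = $45,066.00
Junior associate: 120.1 × $220 = $26,422.00
Subtotal: $77,070.50 + $64,768.50 + $45,066.00 + $26,422.00 = $213,327.00
Travel: 3.0 × $150 = $450.00
Total: $213,327.00 + $450.00 = $213,777.00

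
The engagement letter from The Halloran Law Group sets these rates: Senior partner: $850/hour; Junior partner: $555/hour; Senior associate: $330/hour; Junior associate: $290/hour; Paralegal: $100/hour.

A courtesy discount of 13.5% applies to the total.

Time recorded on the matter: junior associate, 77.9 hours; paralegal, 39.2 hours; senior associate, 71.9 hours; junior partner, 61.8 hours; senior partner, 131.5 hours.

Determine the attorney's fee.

$169,809.88

Senior partner: 131.5 × $850 = $111,775.00
Junior partner: 61.8 × $555 = $34,299.00
Senior associate: 71.9 × $330 = $23,727.00
Junior associate: 77.9 × $290 = $22,591.00
Paralegal: 39.2 × $100 = $3,920.00
Subtotal: $196,312.00
Less 13.5% discount: −$26,502.12
Total: $196,312.00 − $26,502.12 = $169,809.88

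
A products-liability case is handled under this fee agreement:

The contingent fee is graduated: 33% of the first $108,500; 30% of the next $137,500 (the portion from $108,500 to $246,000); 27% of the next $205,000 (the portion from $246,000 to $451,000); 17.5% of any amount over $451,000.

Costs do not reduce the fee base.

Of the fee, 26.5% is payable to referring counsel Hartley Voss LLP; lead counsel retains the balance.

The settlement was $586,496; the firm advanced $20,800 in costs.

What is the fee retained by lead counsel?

$114,745.85

Fee base is the gross recovery, $586,496; costs are reimbursed separately.
First $108,500 at 33% = $35,805.00
Next $137,500 at 30% = $41,250.00
Next $205,000 at 27% = $55,350.00
Remaining $135,496 at 17.5% = $23,711.80
Fee: $35,805.00 + $41,250.00 + $55,350.00 + $23,711.80 = $156,116.80
Referral share: 26.5% of $156,116.80 = $41,370.95; lead counsel retains $156,116.80 − $41,370.95 = $114,745.85.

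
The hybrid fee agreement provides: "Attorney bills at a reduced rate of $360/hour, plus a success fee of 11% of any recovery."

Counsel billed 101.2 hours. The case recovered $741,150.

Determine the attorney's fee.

$117,958.50

Hourly: 101.2 × $360 = $36,432.00
Success fee: 11% of $741,150 = $81,526.50
Total: $36,432.00 + $81,526.50 = $117,958.50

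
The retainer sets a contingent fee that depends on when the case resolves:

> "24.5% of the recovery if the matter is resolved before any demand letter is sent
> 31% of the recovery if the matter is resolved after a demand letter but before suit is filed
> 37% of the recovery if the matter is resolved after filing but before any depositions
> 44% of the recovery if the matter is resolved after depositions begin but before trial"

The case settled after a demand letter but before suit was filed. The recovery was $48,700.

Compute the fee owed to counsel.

The matter settled after a demand letter but before suit was filed, so the 31% rate applies.
$48,700 × 31% = $15,097.00

$15,097.00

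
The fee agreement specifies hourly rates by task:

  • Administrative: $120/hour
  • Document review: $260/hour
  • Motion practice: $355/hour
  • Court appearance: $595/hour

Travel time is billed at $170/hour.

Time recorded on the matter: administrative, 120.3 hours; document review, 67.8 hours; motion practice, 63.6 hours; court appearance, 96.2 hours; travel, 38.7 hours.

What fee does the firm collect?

Administrative: 120.3 × $120 = $14,436.00
Document review: 67.8 × $260 = $17,628.00
Motion practice: 63.6 × $355 = $22,578.00
Court appearance: 96.2 × $595 = $57,239.00
Subtotal: $14,436.00 + $17,628.00 + $22,578.00 + $57,239.00 = $111,881.00
Travel: 38.7 × $170 = $6,579.00
Total: $111,881.00 + $6,579.00 = $118,460.00

$118,460.00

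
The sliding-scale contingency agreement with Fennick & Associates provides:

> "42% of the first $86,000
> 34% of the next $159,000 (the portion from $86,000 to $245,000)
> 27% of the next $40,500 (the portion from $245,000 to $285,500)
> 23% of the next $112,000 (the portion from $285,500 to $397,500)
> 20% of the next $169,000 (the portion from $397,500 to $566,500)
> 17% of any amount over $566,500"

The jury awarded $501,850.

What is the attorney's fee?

First $86,000 at 42% = $36,120.00
Next $159,000 at 34% = $54,060.00
Next $40,500 at 27% = $10,935.00
Next $112,000 at 23% = $25,760.00
Remaining $104,350 at 20% = $20,870.00
Fee: $36,120.00 + $54,060.00 + $10,935.00 + $25,760.00 + $20,870.00 = $147,745.00

$147,745.00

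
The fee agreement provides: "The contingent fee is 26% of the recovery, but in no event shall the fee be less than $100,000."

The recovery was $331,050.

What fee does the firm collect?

26% of $331,050 = $86,073.00
That is below the $100,000 minimum, so the minimum applies.

$100,000.00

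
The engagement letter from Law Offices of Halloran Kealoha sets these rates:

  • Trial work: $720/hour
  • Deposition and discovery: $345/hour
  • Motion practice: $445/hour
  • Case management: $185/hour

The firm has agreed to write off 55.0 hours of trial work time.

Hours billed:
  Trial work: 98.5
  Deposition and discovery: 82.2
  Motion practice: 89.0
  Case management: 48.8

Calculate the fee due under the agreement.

Trial work: 98.5 × $720 = $70,920.00
Deposition and discovery: 82.2 × $345 = $28,359.00
Motion practice: 89.0 × $445 = $39,605.00
Case management: 48.8 × $185 = $9,028.00
Subtotal: $147,912.00
Write-off: 55.0 × $720 = $39,600.00
Total: $147,912.00 − $39,600.00 = $108,312.00

$108,312.00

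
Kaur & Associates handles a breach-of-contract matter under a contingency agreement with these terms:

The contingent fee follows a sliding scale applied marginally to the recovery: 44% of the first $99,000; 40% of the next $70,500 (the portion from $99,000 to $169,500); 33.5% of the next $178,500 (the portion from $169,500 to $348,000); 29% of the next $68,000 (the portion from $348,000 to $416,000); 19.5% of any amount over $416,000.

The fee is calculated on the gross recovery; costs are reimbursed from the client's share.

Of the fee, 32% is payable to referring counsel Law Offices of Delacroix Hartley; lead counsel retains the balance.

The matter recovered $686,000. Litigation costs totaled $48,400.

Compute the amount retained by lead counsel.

$138,670.70

Fee base is the gross recovery, $686,000; costs are reimbursed separately.
First $99,000 at 44% = $43,560.00
Next $70,500 at 40% = $28,200.00
Next $178,500 at 33.5% = $59,797.50
Next $68,000 at 29% = $19,720.00
Remaining $270,000 at 19.5% = $52,650.00
Fee: $43,560.00 + $28,200.00 + $59,797.50 + $19,720.00 + $52,650.00 = $203,927.50
Referral share: 32% of $203,927.50 = $65,256.80; lead counsel retains $203,927.50 − $65,256.80 = $138,670.70.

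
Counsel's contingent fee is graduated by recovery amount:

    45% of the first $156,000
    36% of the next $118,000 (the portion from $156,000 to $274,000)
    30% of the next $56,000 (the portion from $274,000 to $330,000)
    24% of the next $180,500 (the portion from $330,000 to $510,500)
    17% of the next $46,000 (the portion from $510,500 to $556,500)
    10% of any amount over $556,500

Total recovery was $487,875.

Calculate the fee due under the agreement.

$167,370.00

First $156,000 at 45% = $70,200.00
Next $118,000 at 36% = $42,480.00
Next $56,000 at 30% = $16,800.00
Remaining $157,875 at 24% = $37,890.00
Fee: $70,200.00 + $42,480.00 + $16,800.00 + $37,890.00 = $167,370.00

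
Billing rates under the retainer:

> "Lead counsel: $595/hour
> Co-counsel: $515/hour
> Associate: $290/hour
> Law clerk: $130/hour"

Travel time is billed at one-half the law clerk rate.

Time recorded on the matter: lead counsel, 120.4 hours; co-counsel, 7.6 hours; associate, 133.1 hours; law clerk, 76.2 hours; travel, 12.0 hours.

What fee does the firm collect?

$124,837.00

Lead counsel: 120.4 × $595 = $71,638.00
Co-counsel: 7.6 × $515 = $3,914.00
Associate: 133.1 × $290 = $38,599.00
Law clerk: 76.2 × $130 = $9,906.00
Subtotal: $71,638.00 + $3,914.00 + $38,599.00 + $9,906.00 = $124,057.00
Travel: 12.0 × ($130 ÷ 2) = 12.0 × $65.00 = $780.00
Total: $124,057.00 + $780.00 = $124,837.00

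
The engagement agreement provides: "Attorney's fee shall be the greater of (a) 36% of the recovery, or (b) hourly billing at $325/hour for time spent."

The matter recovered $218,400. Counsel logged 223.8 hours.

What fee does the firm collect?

(a) 36% of $218,400 = $78,624.00
(b) 223.8 × $325 = $72,735.00
The greater is (a): $78,624.00.

$78,624.00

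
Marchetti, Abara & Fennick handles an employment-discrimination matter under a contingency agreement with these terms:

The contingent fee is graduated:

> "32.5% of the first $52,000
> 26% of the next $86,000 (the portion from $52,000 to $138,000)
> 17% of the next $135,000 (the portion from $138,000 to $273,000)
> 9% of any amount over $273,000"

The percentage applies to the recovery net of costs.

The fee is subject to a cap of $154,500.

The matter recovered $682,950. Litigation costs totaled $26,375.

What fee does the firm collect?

$96,731.75

Fee base (net of costs): $682,950 − $26,375 = $656,575
First $52,000 at 32.5% = $16,900.00
Next $86,000 at 26% = $22,360.00
Next $135,000 at 17% = $22,950.00
Remaining $383,575 at 9% = $34,521.75
Fee: $16,900.00 + $22,360.00 + $22,950.00 + $34,521.75 = $96,731.75
$96,731.75 is under the $154,500 cap.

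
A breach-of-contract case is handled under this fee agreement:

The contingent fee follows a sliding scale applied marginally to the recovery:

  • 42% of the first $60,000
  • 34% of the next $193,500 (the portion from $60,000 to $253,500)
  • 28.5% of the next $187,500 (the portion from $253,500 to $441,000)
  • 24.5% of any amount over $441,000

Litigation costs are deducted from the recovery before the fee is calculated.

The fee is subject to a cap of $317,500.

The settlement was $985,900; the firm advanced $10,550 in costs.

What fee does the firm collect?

$275,343.25

Fee base (net of costs): $985,900 − $10,550 = $975,350
First $60,000 at 42% = $25,200.00
Next $193,500 at 34% = $65,790.00
Next $187,500 at 28.5% = $53,437.50
Remaining $534,350 at 24.5% = $130,915.75
Fee: $25,200.00 + $65,790.00 + $53,437.50 + $130,915.75 = $275,343.25
$275,343.25 is under the $317,500 cap.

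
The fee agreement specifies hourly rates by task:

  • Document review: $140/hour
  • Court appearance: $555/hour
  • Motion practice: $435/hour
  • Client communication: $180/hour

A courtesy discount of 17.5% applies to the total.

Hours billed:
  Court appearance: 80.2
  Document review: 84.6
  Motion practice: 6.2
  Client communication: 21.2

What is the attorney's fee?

$51,866.10

Document review: 84.6 × $140 = $11,844.00
Court appearance: 80.2 × $555 = $44,511.00
Motion practice: 6.2 × $435 = $2,697.00
Client communication: 21.2 × $180 = $3,816.00
Subtotal: $62,868.00
Less 17.5% discount: −$11,001.90
Total: $62,868.00 − $11,001.90 = $51,866.10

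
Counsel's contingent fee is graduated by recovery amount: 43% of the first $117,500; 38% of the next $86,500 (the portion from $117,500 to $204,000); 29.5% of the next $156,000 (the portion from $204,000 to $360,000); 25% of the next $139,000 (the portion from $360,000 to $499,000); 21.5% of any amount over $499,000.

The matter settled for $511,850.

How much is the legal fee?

$166,927.75

First $117,500 at 43% = $50,525.00
Next $86,500 at 38% = $32,870.00
Next $156,000 at 29.5% = $46,020.00
Next $139,000 at 25% = $34,750.00
Remaining $12,850 at 21.5% = $2,762.75
Fee: $50,525.00 + $32,870.00 + $46,020.00 + $34,750.00 + $2,762.75 = $166,927.75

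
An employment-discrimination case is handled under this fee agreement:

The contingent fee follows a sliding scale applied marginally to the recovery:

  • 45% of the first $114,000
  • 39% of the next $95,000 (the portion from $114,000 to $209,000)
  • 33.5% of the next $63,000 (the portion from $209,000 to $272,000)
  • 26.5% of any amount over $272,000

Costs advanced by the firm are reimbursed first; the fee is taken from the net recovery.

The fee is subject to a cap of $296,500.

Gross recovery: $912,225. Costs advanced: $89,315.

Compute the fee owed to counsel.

$255,446.15

Fee base (net of costs): $912,225 − $89,315 = $822,910
First $114,000 at 45% = $51,300.00
Next $95,000 at 39% = $37,050.00
Next $63,000 at 33.5% = $21,105.00
Remaining $550,910 at 26.5% = $145,991.15
Fee: $51,300.00 + $37,050.00 + $21,105.00 + $145,991.15 = $255,446.15
$255,446.15 is under the $296,500 cap.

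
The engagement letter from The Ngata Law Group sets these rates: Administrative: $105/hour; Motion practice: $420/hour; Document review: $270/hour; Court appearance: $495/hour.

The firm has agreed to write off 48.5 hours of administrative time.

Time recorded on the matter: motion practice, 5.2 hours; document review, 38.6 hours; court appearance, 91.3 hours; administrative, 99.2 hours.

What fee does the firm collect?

$63,123.00

Administrative: 99.2 × $105 = $10,416.00
Motion practice: 5.2 × $420 = $2,184.00
Document review: 38.6 × $270 = $10,422.00
Court appearance: 91.3 × $495 = $45,193.50
Subtotal: $68,215.50
Write-off: 48.5 × $105 = $5,092.50
Total: $68,215.50 − $5,092.50 = $63,123.00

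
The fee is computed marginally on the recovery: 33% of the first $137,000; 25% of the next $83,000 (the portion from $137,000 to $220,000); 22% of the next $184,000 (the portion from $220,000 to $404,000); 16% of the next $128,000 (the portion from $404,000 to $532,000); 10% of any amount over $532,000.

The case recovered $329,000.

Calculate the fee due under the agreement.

$89,940.00

First $137,000 at 33% = $45,210.00
Next $83,000 at 25% = $20,750.00
Remaining $109,000 at 22% = $23,980.00
Fee: $45,210.00 + $20,750.00 + $23,980.00 = $89,940.00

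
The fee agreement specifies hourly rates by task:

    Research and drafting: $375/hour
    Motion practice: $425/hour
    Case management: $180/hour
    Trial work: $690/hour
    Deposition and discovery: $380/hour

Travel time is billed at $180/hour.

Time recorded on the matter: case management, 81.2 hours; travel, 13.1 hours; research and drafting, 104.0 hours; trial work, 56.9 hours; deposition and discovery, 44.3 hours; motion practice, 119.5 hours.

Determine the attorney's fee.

$162,856.50

Research and drafting: 104.0 × $375 = $39,000.00
Motion practice: 119.5 × $425 = $50,787.50
Case management: 81.2 × $180 = $14,616.00
Trial work: 56.9 × $690 = $39,261.00
Deposition and discovery: 44.3 × $380 = $16,834.00
Subtotal: $39,000.00 + $50,787.50 + $14,616.00 + $39,261.00 + $16,834.00 = $160,498.50
Travel: 13.1 × $180 = $2,358.00
Total: $160,498.50 + $2,358.00 = $162,856.50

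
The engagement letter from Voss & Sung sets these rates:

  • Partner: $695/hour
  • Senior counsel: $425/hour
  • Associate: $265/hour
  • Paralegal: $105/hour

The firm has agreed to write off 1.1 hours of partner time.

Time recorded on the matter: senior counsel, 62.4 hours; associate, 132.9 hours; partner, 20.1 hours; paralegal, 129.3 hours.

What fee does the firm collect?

$88,520.00

Partner: 20.1 × $695 = $13,969.50
Senior counsel: 62.4 × $425 = $26,520.00
Associate: 132.9 × $265 = $35,218.50
Paralegal: 129.3 × $105 = $13,576.50
Subtotal: $89,284.50
Write-off: 1.1 × $695 = $764.50
Total: $89,284.50 − $764.50 = $88,520.00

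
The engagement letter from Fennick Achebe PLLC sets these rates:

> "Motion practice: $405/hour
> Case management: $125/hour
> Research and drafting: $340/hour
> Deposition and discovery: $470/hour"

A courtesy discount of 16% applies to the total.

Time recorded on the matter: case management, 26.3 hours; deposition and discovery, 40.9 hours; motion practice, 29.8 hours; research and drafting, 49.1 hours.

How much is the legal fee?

Motion practice: 29.8 × $405 = $12,069.00
Case management: 26.3 × $125 = $3,287.50
Research and drafting: 49.1 × $340 = $16,694.00
Deposition and discovery: 40.9 × $470 = $19,223.00
Subtotal: $51,273.50
Less 16% discount: −$8,203.76
Total: $51,273.50 − $8,203.76 = $43,069.74

$43,069.74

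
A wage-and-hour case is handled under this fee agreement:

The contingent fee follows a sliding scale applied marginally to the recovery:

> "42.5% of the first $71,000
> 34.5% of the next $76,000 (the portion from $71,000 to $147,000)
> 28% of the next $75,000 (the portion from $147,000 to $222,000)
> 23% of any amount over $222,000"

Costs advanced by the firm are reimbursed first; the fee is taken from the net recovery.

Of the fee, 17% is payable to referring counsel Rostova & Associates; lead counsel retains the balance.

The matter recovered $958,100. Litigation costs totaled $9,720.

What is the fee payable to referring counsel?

Fee base (net of costs): $958,100 − $9,720 = $948,380
First $71,000 at 42.5% = $30,175.00
Next $76,000 at 34.5% = $26,220.00
Next $75,000 at 28% = $21,000.00
Remaining $726,380 at 23% = $167,067.40
Fee: $30,175.00 + $26,220.00 + $21,000.00 + $167,067.40 = $244,462.40
Referral share: 17% of $244,462.40 = $41,558.61; lead counsel retains $244,462.40 − $41,558.61 = $202,903.79.

$41,558.61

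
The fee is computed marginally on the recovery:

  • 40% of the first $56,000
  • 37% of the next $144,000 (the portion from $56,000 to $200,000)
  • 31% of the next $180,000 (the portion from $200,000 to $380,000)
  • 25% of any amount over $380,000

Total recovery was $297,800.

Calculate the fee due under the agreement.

$105,998.00

First $56,000 at 40% = $22,400.00
Next $144,000 at 37% = $53,280.00
Remaining $97,800 at 31% = $30,318.00
Fee: $22,400.00 + $53,280.00 + $30,318.00 = $105,998.00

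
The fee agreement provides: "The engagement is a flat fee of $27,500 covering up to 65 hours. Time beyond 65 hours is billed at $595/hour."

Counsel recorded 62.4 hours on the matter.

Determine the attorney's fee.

$27,500.00

62.4 hours is within the 65-hour scope; only the flat fee applies.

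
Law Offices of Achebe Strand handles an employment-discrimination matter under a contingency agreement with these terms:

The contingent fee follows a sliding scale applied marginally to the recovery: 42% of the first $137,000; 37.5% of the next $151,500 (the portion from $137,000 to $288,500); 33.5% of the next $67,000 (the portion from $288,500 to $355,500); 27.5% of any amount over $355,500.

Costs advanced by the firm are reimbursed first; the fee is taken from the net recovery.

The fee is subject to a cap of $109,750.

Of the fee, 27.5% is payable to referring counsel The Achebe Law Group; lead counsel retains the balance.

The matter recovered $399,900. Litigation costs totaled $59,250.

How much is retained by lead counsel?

Fee base (net of costs): $399,900 − $59,250 = $340,650
First $137,000 at 42% = $57,540.00
Next $151,500 at 37.5% = $56,812.50
Remaining $52,150 at 33.5% = $17,470.25
Fee: $57,540.00 + $56,812.50 + $17,470.25 = $131,822.75
$131,822.75 exceeds the $109,750 cap, so the fee is capped at $109,750.00.
Referral share: 27.5% of $109,750.00 = $30,181.25; lead counsel retains $109,750.00 − $30,181.25 = $79,568.75.

$79,568.75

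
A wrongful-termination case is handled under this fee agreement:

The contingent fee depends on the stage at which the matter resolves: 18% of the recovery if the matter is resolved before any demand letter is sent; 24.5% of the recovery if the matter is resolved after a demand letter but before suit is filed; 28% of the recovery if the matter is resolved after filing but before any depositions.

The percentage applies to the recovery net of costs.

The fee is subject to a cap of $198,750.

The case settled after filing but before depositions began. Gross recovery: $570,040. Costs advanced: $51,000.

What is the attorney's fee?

$145,331.20

Fee base (net of costs): $570,040 − $51,000 = $519,040
The matter settled after filing but before depositions began, so the 28% rate applies.
$519,040 × 28% = $145,331.20
$145,331.20 is under the $198,750 cap.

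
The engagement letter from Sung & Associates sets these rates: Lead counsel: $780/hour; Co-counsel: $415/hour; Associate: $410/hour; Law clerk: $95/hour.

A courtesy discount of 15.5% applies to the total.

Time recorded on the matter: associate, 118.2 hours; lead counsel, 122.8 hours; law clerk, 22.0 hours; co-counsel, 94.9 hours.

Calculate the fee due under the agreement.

Lead counsel: 122.8 × $780 = $95,784.00
Co-counsel: 94.9 × $415 = $39,383.50
Associate: 118.2 × $410 = $48,462.00
Law clerk: 22.0 × $95 = $2,090.00
Subtotal: $185,719.50
Less 15.5% discount: −$28,786.52
Total: $185,719.50 − $28,786.52 = $156,932.98

$156,932.98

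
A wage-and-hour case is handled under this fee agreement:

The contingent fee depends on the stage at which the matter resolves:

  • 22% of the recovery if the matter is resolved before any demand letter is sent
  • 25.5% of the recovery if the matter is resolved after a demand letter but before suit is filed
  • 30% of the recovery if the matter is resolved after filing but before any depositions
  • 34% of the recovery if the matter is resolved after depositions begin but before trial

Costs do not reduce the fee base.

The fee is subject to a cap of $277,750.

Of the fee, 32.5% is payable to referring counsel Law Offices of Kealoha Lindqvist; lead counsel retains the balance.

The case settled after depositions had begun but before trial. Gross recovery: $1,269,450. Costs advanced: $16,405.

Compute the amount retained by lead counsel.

Fee base is the gross recovery, $1,269,450; costs are reimbursed separately.
The matter settled after depositions had begun but before trial, so the 34% rate applies.
$1,269,450 × 34% = $431,613.00
$431,613.00 exceeds the $277,750 cap, so the fee is capped at $277,750.00.
Referral share: 32.5% of $277,750.00 = $90,268.75; lead counsel retains $277,750.00 − $90,268.75 = $187,481.25.

$187,481.25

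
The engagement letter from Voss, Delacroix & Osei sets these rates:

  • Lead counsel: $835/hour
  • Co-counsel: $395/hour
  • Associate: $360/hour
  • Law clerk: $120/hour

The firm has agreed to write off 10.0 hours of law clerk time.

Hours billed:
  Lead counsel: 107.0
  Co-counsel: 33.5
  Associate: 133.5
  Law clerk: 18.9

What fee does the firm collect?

$151,705.50

Lead counsel: 107.0 × $835 = $89,345.00
Co-counsel: 33.5 × $395 = $13,232.50
Associate: 133.5 × $360 = $48,060.00
Law clerk: 18.9 × $120 = $2,268.00
Subtotal: $152,905.50
Write-off: 10.0 × $120 = $1,200.00
Total: $152,905.50 − $1,200.00 = $151,705.50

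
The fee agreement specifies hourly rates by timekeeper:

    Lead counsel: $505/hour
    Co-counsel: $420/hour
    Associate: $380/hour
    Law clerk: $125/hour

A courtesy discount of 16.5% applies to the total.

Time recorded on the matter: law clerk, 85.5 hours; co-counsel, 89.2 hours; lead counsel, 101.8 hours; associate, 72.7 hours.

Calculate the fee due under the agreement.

$106,200.73

Lead counsel: 101.8 × $505 = $51,409.00
Co-counsel: 89.2 × $420 = $37,464.00
Associate: 72.7 × $380 = $27,626.00
Law clerk: 85.5 × $125 = $10,687.50
Subtotal: $127,186.50
Less 16.5% discount: −$20,985.77
Total: $127,186.50 − $20,985.77 = $106,200.73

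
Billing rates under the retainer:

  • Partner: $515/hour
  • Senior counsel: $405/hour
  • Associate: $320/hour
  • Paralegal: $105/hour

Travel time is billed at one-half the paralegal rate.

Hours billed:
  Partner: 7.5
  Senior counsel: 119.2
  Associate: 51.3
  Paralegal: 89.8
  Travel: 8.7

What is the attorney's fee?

Partner: 7.5 × $515 = $3,862.50
Senior counsel: 119.2 × $405 = $48,276.00
Associate: 51.3 × $320 = $16,416.00
Paralegal: 89.8 × $105 = $9,429.00
Subtotal: $3,862.50 + $48,276.00 + $16,416.00 + $9,429.00 = $77,983.50
Travel: 8.7 × ($105 ÷ 2) = 8.7 × $52.50 = $456.75
Total: $77,983.50 + $456.75 = $78,440.25

$78,440.25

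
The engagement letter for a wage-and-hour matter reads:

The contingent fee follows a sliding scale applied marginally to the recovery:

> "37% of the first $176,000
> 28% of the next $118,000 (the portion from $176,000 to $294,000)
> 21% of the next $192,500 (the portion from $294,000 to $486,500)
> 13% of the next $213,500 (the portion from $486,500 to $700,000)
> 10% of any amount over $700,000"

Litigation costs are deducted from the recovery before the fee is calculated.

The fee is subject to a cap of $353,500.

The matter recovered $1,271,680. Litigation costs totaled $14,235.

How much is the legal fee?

$222,084.50

Fee base (net of costs): $1,271,680 − $14,235 = $1,257,445
First $176,000 at 37% = $65,120.00
Next $118,000 at 28% = $33,040.00
Next $192,500 at 21% = $40,425.00
Next $213,500 at 13% = $27,755.00
Remaining $557,445 at 10% = $55,744.50
Fee: $65,120.00 + $33,040.00 + $40,425.00 + $27,755.00 + $55,744.50 = $222,084.50
$222,084.50 is under the $353,500 cap.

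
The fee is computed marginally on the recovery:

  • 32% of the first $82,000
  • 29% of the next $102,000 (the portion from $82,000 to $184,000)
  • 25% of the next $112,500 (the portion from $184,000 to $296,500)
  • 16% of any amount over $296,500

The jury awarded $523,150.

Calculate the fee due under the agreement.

$120,209.00

First $82,000 at 32% = $26,240.00
Next $102,000 at 29% = $29,580.00
Next $112,500 at 25% = $28,125.00
Remaining $226,650 at 16% = $36,264.00
Fee: $26,240.00 + $29,580.00 + $28,125.00 + $36,264.00 = $120,209.00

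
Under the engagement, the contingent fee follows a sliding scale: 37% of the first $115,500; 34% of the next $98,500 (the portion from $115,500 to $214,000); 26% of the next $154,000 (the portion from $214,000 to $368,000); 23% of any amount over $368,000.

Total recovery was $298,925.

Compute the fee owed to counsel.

$98,305.50

First $115,500 at 37% = $42,735.00
Next $98,500 at 34% = $33,490.00
Remaining $84,925 at 26% = $22,080.50
Fee: $42,735.00 + $33,490.00 + $22,080.50 = $98,305.50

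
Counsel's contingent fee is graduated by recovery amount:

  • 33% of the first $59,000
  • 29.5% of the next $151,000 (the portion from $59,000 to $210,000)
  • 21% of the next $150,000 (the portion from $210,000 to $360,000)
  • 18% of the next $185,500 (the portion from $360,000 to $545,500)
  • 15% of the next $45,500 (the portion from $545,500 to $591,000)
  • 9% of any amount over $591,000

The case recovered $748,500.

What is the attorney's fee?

$149,905.00

First $59,000 at 33% = $19,470.00
Next $151,000 at 29.5% = $44,545.00
Next $150,000 at 21% = $31,500.00
Next $185,500 at 18% = $33,390.00
Next $45,500 at 15% = $6,825.00
Remaining $157,500 at 9% = $14,175.00
Fee: $19,470.00 + $44,545.00 + $31,500.00 + $33,390.00 + $6,825.00 + $14,175.00 = $149,905.00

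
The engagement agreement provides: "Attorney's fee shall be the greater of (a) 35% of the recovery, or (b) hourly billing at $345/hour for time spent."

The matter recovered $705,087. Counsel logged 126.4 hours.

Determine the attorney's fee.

$246,780.45

(a) 35% of $705,087 = $246,780.45
(b) 126.4 × $345 = $43,608.00
The greater is (a): $246,780.45.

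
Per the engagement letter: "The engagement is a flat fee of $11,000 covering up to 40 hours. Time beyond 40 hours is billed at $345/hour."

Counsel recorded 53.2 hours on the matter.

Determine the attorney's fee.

Flat fee: $11,000.00
Excess hours: 53.2 − 40 = 13.2
Overrun: 13.2 × $345 = $4,554.00
Total: $11,000.00 + $4,554.00 = $15,554.00

$15,554.00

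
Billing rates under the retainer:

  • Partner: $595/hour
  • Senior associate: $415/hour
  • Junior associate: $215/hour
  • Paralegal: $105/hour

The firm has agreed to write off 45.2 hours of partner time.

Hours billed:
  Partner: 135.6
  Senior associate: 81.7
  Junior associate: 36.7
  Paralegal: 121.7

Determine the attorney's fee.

Partner: 135.6 × $595 = $80,682.00
Senior associate: 81.7 × $415 = $33,905.50
Junior associate: 36.7 × $215 = $7,890.50
Paralegal: 121.7 × $105 = $12,778.50
Subtotal: $135,256.50
Write-off: 45.2 × $595 = $26,894.00
Total: $135,256.50 − $26,894.00 = $108,362.50

$108,362.50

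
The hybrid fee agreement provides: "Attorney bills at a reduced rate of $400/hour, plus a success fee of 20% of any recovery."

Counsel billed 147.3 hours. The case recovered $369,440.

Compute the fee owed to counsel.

$132,808.00

Hourly: 147.3 × $400 = $58,920.00
Success fee: 20% of $369,440 = $73,888.00
Total: $58,920.00 + $73,888.00 = $132,808.00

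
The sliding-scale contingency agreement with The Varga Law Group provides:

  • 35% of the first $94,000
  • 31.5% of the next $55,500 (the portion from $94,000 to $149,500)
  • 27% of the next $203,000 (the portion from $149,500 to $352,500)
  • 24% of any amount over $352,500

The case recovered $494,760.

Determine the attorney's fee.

First $94,000 at 35% = $32,900.00
Next $55,500 at 31.5% = $17,482.50
Next $203,000 at 27% = $54,810.00
Remaining $142,260 at 24% = $34,142.40
Fee: $32,900.00 + $17,482.50 + $54,810.00 + $34,142.40 = $139,334.90

$139,334.90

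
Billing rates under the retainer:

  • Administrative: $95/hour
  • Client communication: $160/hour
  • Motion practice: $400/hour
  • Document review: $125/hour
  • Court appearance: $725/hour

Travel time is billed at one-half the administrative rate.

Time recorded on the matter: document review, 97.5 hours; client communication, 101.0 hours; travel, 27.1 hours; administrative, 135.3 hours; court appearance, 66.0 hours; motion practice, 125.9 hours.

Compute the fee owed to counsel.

$140,698.25

Administrative: 135.3 × $95 = $12,853.50
Client communication: 101.0 × $160 = $16,160.00
Motion practice: 125.9 × $400 = $50,360.00
Document review: 97.5 × $125 = $12,187.50
Court appearance: 66.0 × $725 = $47,850.00
Subtotal: $12,853.50 + $16,160.00 + $50,360.00 + $12,187.50 + $47,850.00 = $139,411.00
Travel: 27.1 × ($95 ÷ 2) = 27.1 × $47.50 = $1,287.25
Total: $139,411.00 + $1,287.25 = $140,698.25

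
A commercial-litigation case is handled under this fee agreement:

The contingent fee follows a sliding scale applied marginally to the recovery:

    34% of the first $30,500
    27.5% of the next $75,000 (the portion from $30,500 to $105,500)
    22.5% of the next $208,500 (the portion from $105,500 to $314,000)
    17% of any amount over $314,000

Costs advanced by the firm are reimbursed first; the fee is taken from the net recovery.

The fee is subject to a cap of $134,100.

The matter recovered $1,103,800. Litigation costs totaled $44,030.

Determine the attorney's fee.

$134,100.00

Fee base (net of costs): $1,103,800 − $44,030 = $1,059,770
First $30,500 at 34% = $10,370.00
Next $75,000 at 27.5% = $20,625.00
Next $208,500 at 22.5% = $46,912.50
Remaining $745,770 at 17% = $126,780.90
Fee: $10,370.00 + $20,625.00 + $46,912.50 + $126,780.90 = $204,688.40
$204,688.40 exceeds the $134,100 cap, so the fee is capped at $134,100.00.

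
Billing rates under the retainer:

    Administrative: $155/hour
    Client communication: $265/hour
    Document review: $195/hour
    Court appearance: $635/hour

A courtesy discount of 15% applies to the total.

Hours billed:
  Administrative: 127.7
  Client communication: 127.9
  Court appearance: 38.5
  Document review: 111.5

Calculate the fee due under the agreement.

Administrative: 127.7 × $155 = $19,793.50
Client communication: 127.9 × $265 = $33,893.50
Document review: 111.5 × $195 = $21,742.50
Court appearance: 38.5 × $635 = $24,447.50
Subtotal: $99,877.00
Less 15% discount: −$14,981.55
Total: $99,877.00 − $14,981.55 = $84,895.45

$84,895.45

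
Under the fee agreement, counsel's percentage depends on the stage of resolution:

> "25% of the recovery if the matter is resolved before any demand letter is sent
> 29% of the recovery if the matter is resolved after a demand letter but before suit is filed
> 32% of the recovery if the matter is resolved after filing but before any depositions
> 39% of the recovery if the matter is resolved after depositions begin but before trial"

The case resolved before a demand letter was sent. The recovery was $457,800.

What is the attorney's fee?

The matter resolved before a demand letter was sent, so the 25% rate applies.
$457,800 × 25% = $114,450.00

$114,450.00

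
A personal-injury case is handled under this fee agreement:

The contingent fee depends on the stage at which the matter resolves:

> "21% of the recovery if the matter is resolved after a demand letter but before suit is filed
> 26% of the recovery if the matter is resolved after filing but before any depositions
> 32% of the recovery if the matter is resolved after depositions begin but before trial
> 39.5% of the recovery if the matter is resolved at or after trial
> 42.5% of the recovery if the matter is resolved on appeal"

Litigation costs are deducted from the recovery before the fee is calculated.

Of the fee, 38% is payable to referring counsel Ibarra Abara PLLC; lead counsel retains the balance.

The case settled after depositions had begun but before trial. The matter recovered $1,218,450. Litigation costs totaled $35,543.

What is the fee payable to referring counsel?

$143,841.49

Fee base (net of costs): $1,218,450 − $35,543 = $1,182,907
The matter settled after depositions had begun but before trial, so the 32% rate applies.
$1,182,907 × 32% = $378,530.24
Referral share: 38% of $378,530.24 = $143,841.49; lead counsel retains $378,530.24 − $143,841.49 = $234,688.75.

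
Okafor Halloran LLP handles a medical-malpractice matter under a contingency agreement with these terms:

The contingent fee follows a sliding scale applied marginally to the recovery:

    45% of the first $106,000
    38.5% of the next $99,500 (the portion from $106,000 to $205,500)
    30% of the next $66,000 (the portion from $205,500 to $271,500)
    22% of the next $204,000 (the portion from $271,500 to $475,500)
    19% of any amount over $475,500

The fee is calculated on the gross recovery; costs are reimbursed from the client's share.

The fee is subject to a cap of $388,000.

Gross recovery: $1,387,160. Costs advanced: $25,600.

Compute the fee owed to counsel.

Fee base is the gross recovery, $1,387,160; costs are reimbursed separately.
First $106,000 at 45% = $47,700.00
Next $99,500 at 38.5% = $38,307.50
Next $66,000 at 30% = $19,800.00
Next $204,000 at 22% = $44,880.00
Remaining $911,660 at 19% = $173,215.40
Fee: $47,700.00 + $38,307.50 + $19,800.00 + $44,880.00 + $173,215.40 = $323,902.90
$323,902.90 is under the $388,000 cap.

$323,902.90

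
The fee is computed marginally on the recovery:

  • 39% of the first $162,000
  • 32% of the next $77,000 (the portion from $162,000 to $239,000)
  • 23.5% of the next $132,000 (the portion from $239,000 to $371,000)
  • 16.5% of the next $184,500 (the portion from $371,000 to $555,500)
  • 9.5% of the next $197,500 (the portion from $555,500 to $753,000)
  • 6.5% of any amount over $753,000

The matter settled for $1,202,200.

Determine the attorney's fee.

First $162,000 at 39% = $63,180.00
Next $77,000 at 32% = $24,640.00
Next $132,000 at 23.5% = $31,020.00
Next $184,500 at 16.5% = $30,442.50
Next $197,500 at 9.5% = $18,762.50
Remaining $449,200 at 6.5% = $29,198.00
Fee: $63,180.00 + $24,640.00 + $31,020.00 + $30,442.50 + $18,762.50 + $29,198.00 = $197,243.00

$197,243.00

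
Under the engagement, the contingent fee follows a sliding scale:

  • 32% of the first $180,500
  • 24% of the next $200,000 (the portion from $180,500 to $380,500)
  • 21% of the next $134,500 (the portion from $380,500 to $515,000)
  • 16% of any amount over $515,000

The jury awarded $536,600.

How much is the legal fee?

$137,461.00

First $180,500 at 32% = $57,760.00
Next $200,000 at 24% = $48,000.00
Next $134,500 at 21% = $28,245.00
Remaining $21,600 at 16% = $3,456.00
Fee: $57,760.00 + $48,000.00 + $28,245.00 + $3,456.00 = $137,461.00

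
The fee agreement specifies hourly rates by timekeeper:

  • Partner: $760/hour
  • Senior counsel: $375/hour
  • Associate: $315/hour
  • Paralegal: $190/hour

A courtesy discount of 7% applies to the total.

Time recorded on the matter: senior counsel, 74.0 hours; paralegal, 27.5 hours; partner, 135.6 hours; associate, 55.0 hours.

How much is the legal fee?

Partner: 135.6 × $760 = $103,056.00
Senior counsel: 74.0 × $375 = $27,750.00
Associate: 55.0 × $315 = $17,325.00
Paralegal: 27.5 × $190 = $5,225.00
Subtotal: $153,356.00
Less 7% discount: −$10,734.92
Total: $153,356.00 − $10,734.92 = $142,621.08

$142,621.08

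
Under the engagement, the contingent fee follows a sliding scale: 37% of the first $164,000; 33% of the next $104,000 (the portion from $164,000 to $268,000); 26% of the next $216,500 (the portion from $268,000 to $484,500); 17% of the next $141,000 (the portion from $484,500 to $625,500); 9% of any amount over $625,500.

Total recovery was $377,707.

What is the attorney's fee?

$123,523.82

First $164,000 at 37% = $60,680.00
Next $104,000 at 33% = $34,320.00
Remaining $109,707 at 26% = $28,523.82
Fee: $60,680.00 + $34,320.00 + $28,523.82 = $123,523.82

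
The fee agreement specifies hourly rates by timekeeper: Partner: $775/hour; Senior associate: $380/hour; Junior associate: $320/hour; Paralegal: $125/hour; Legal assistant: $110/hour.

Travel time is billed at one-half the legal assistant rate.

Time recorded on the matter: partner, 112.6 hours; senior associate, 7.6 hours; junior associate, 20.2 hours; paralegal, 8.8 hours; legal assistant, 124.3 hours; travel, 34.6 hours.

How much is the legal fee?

$113,293.00

Partner: 112.6 × $775 = $87,265.00
Senior associate: 7.6 × $380 = $2,888.00
Junior associate: 20.2 × $320 = $6,464.00
Paralegal: 8.8 × $125 = $1,100.00
Legal assistant: 124.3 × $110 = $13,673.00
Subtotal: $87,265.00 + $2,888.00 + $6,464.00 + $1,100.00 + $13,673.00 = $111,390.00
Travel: 34.6 × ($110 ÷ 2) = 34.6 × $55.00 = $1,903.00
Total: $111,390.00 + $1,903.00 = $113,293.00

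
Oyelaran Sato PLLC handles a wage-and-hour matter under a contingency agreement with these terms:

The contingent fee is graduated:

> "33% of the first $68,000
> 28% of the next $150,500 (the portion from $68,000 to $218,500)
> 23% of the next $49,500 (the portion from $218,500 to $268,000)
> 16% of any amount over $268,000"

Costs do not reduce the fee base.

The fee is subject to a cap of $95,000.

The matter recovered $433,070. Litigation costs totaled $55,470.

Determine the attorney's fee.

Fee base is the gross recovery, $433,070; costs are reimbursed separately.
First $68,000 at 33% = $22,440.00
Next $150,500 at 28% = $42,140.00
Next $49,500 at 23% = $11,385.00
Remaining $165,070 at 16% = $26,411.20
Fee: $22,440.00 + $42,140.00 + $11,385.00 + $26,411.20 = $102,376.20
$102,376.20 exceeds the $95,000 cap, so the fee is capped at $95,000.00.

$95,000.00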